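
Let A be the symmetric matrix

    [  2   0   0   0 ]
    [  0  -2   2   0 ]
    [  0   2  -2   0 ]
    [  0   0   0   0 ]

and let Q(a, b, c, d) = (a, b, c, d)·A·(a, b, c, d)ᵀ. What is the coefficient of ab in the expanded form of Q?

0

The coefficient of ab is A[1,2] + A[2,1] = 2·0 = 0.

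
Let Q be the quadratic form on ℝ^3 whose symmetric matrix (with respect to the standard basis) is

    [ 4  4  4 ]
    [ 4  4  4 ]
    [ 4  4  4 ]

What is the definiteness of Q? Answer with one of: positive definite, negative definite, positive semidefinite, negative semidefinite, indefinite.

Applying the same elementary operations to the rows and columns of A produces a congruent diagonal matrix with entries 4, 0, 0.
Counting signs: 1 positive, 2 zero.
Hence Q is positive semidefinite.

positive semidefinite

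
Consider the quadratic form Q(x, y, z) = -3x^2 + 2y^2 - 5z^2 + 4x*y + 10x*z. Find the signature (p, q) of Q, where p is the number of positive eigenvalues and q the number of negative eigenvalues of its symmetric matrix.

(1, 1)

Write A = [[-3, 2, 5], [2, 2, 0], [5, 0, -5]].
Congruent diagonalization of A (simultaneous row and column reduction) yields pivots -3, 10/3, 0.
So there are 1 positive, 1 negative, 1 zero pivots.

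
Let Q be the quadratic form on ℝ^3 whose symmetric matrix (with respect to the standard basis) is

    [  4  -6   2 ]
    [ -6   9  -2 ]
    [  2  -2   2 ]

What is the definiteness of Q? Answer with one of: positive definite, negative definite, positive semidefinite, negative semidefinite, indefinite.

A is congruent to a diagonal matrix with 2 positive, 1 negative and 0 zero entries, so Q is indefinite.

indefinite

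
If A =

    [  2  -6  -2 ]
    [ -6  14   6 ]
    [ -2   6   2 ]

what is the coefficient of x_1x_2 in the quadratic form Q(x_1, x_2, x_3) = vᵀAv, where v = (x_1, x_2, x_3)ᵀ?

-12

The coefficient of x_1x_2 is A[1,2] + A[2,1] = 2·(-6) = -12.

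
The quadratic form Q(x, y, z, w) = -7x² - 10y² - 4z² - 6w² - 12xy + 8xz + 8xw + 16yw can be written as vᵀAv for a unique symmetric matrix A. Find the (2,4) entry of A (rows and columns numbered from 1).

The coefficient of y·w in Q is 16. For a symmetric A this equals A[2,4] + A[4,2] = 2·A[2,4].
So A[2,4] = 16/2 = 8.

8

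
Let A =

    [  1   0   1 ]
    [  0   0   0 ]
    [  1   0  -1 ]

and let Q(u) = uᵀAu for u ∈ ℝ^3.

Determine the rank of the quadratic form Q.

Row-reducing A symmetrically gives the diagonal entries 1, 0, -2.
That gives 1 positive, 1 negative, 1 zero pivots.
The rank is the number of nonzero pivots: 2.

2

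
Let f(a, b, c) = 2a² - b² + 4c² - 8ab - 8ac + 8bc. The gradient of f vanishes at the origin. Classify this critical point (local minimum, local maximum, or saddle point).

saddle point

The Hessian at the origin is H = [[4, -8, -8], [-8, -2, 8], [-8, 8, 8]].
An LDLᵀ factorisation of H has diagonal entries 4, -18, -40/9.
So there are 1 positive, 2 negative pivots.
H is indefinite, so the origin is a saddle point.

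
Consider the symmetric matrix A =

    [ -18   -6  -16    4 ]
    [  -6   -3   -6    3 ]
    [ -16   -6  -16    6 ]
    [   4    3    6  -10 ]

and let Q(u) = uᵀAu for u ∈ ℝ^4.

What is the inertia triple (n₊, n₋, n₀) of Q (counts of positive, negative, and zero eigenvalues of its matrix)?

Applying the same elementary operations to the rows and columns of A produces a congruent diagonal matrix with entries -18, -1, -4/3, -5.
That gives 4 negative pivots.

(0, 4, 0)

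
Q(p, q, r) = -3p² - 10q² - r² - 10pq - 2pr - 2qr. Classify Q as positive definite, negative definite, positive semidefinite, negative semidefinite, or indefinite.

The symmetric matrix of Q is A = [[-3, -5, -1], [-5, -10, -1], [-1, -1, -1]].
Leading principal minors: Δ_1 = -3, Δ_2 = 5, Δ_3 = -2.
The signs alternate starting with Δ_1 < 0, so by Sylvester's criterion Q is negative definite.

negative definite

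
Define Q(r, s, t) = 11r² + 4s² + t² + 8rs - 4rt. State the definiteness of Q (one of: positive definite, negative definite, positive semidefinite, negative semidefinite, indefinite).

positive definite

Write A = [[11, 4, -2], [4, 4, 0], [-2, 0, 1]].
An LDLᵀ factorisation of A has diagonal entries 11, 28/11, 3/7.
That gives 3 positive pivots.
Hence Q is positive definite.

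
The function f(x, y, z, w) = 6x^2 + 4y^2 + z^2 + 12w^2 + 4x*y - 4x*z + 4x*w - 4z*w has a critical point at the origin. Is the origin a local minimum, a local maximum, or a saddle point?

local minimum

The Hessian at the origin is H = [[12, 4, -4, 4], [4, 8, 0, 0], [-4, 0, 2, -4], [4, 0, -4, 24]].
Symmetric row and column elimination reduces H to a congruent diagonal form with pivots 12, 20/3, 2/5, 8.
So there are 4 positive pivots.
H is positive definite, so the origin is a strict local minimum.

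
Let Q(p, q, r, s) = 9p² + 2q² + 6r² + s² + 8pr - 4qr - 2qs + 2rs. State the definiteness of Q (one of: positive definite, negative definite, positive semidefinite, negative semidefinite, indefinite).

The symmetric matrix is A = [[9, 0, 4, 0], [0, 2, -2, -1], [4, -2, 6, 1], [0, -1, 1, 1]].
Applying the same elementary operations to the rows and columns of A produces a congruent diagonal matrix with entries 9, 2, 20/9, 1/2.
So there are 4 positive pivots.
Hence Q is positive definite.

positive definite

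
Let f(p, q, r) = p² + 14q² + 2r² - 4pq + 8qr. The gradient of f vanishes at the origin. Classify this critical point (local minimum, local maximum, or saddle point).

local minimum

The Hessian at the origin is H = [[2, -4, 0], [-4, 28, 8], [0, 8, 4]].
Symmetric row and column elimination reduces H to a congruent diagonal form with pivots 2, 20, 4/5.
Counting signs: 3 positive.
H is positive definite, so the origin is a strict local minimum.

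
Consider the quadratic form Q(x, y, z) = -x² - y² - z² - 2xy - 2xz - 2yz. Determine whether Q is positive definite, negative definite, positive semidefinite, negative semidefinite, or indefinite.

negative semidefinite

The symmetric matrix is A = [[-1, -1, -1], [-1, -1, -1], [-1, -1, -1]].
Symmetric row and column elimination reduces A to a congruent diagonal form with pivots -1, 0, 0.
That gives 1 negative, 2 zero pivots.
Hence Q is negative semidefinite.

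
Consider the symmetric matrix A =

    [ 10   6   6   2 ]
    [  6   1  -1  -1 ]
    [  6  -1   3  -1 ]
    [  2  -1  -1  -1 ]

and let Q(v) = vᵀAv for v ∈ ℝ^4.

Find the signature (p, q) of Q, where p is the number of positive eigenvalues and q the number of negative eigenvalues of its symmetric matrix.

(3, 1)

Row-reducing A symmetrically gives the diagonal entries 10, -13/5, 98/13, 4/49.
Counting signs: 3 positive, 1 negative.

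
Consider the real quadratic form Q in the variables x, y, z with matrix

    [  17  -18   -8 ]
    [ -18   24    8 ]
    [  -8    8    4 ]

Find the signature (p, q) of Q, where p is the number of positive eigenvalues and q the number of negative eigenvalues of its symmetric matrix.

Row-reducing A symmetrically gives the diagonal entries 17, 84/17, 4/21.
Counting signs: 3 positive.

(3, 0)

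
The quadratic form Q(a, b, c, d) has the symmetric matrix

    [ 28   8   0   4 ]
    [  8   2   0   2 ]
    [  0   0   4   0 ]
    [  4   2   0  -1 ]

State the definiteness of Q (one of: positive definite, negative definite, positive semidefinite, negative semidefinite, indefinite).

indefinite

Row-reducing A symmetrically gives the diagonal entries 28, -2/7, 4, 1.
So there are 3 positive, 1 negative pivots.
Hence Q is indefinite.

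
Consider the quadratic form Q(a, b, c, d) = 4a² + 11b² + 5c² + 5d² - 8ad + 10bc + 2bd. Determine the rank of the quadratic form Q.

The symmetric matrix is A = [[4, 0, 0, -4], [0, 11, 5, 1], [0, 5, 5, 0], [-4, 1, 0, 5]].
Row-reducing A symmetrically gives the diagonal entries 4, 11, 30/11, 5/6.
Counting signs: 4 positive.
The rank is the number of nonzero pivots: 4.

4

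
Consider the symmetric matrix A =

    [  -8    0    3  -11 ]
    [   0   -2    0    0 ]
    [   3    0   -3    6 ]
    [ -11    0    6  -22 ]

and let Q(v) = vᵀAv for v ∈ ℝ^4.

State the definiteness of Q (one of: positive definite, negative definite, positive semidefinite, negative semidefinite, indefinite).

negative definite

Leading principal minors: Δ_1 = -8, Δ_2 = 16, Δ_3 = -30, Δ_4 = 150.
The signs alternate starting with Δ_1 < 0, so by Sylvester's criterion Q is negative definite.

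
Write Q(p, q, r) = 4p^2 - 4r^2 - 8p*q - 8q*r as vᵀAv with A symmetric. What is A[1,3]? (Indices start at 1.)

0

The coefficient of p·r in Q is 0. For a symmetric A this equals A[1,3] + A[3,1] = 2·A[1,3].
So A[1,3] = 0/2 = 0.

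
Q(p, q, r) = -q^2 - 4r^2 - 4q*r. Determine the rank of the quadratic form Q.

1

The symmetric matrix is A = [[0, 0, 0], [0, -1, -2], [0, -2, -4]].
Applying the same elementary operations to the rows and columns of A produces a congruent diagonal matrix with entries 0, -1, 0.
That gives 1 negative, 2 zero pivots.
The rank is the number of nonzero pivots: 1.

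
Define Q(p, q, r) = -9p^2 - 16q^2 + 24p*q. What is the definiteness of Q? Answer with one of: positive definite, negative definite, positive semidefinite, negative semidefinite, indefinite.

negative semidefinite

The associated matrix is A = [[-9, 12, 0], [12, -16, 0], [0, 0, 0]].
Congruent diagonalization of A (simultaneous row and column reduction) yields pivots -9, 0, 0.
Counting signs: 1 negative, 2 zero.
Hence Q is negative semidefinite.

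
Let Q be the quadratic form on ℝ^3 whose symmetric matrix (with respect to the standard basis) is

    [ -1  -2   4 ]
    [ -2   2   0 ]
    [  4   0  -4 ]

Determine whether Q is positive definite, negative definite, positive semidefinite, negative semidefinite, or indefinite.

indefinite

Symmetric row and column elimination reduces A to a congruent diagonal form with pivots -1, 6, 4/3.
Counting signs: 2 positive, 1 negative.
Hence Q is indefinite.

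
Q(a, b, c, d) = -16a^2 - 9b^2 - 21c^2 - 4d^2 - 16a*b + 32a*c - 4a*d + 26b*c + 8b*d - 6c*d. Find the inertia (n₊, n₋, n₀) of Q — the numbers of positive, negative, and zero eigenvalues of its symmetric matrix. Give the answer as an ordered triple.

The associated matrix is A = [[-16, -8, 16, -2], [-8, -9, 13, 4], [16, 13, -21, -3], [-2, 4, -3, -4]].
Congruent diagonalization of A (simultaneous row and column reduction) yields pivots -16, -5, 0, 5/4.
So there are 1 positive, 2 negative, 1 zero pivots.

(1, 2, 1)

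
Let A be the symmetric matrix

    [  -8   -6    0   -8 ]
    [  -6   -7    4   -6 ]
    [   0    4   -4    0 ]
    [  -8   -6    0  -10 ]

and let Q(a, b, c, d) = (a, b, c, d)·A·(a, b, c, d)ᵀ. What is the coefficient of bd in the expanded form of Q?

The coefficient of bd is A[2,4] + A[4,2] = 2·(-6) = -12.

-12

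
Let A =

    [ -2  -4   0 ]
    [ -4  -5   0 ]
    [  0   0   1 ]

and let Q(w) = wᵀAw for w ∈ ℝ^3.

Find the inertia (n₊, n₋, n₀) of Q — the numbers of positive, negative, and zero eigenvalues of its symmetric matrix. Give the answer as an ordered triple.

An LDLᵀ factorisation of A has diagonal entries -2, 3, 1.
So there are 2 positive, 1 negative pivots.

(2, 1, 0)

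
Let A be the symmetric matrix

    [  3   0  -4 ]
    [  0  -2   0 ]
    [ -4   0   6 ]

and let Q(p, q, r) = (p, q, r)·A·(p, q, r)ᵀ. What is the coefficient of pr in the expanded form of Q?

-8

The coefficient of pr is A[1,3] + A[3,1] = 2·(-4) = -8.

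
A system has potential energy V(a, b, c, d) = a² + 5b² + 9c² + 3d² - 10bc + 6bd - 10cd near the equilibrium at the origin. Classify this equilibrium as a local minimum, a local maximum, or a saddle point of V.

local minimum

The Hessian at the origin is H = [[2, 0, 0, 0], [0, 10, -10, 6], [0, -10, 18, -10], [0, 6, -10, 6]].
Congruent diagonalization of H (simultaneous row and column reduction) yields pivots 2, 10, 8, 2/5.
Counting signs: 4 positive.
H is positive definite, so the origin is a strict local minimum.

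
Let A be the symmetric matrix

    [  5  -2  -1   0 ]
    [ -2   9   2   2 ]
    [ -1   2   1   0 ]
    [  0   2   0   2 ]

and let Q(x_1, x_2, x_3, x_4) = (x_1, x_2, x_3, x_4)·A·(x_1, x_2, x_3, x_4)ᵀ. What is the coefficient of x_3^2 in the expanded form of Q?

The coefficient of x_3^2 is the diagonal entry A[3,3] = 1.

1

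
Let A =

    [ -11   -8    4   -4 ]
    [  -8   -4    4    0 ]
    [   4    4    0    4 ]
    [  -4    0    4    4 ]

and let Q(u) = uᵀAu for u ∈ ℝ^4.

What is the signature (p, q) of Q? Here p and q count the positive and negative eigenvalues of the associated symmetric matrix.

Row-reducing A symmetrically gives the diagonal entries -11, 20/11, 4/5, 0.
Counting signs: 2 positive, 1 negative, 1 zero.

(2, 1)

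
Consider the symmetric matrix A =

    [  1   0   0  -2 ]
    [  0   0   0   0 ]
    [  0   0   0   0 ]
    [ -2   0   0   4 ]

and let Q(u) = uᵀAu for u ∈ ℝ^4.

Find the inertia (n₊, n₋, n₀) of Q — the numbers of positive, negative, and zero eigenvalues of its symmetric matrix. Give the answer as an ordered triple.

Congruent diagonalization of A (simultaneous row and column reduction) yields pivots 1, 0, 0, 0.
Counting signs: 1 positive, 3 zero.

(1, 0, 3)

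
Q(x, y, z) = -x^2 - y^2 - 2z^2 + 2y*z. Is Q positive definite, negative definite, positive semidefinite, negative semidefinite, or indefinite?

negative definite

The symmetric matrix of Q is A = [[-1, 0, 0], [0, -1, 1], [0, 1, -2]].
Leading principal minors: Δ_1 = -1, Δ_2 = 1, Δ_3 = -1.
The signs alternate starting with Δ_1 < 0, so by Sylvester's criterion Q is negative definite.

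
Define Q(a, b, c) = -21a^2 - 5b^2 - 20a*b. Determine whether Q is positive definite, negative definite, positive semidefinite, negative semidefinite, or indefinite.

negative semidefinite

Write A = [[-21, -10, 0], [-10, -5, 0], [0, 0, 0]].
Congruent diagonalization of A (simultaneous row and column reduction) yields pivots -21, -5/21, 0.
That gives 2 negative, 1 zero pivots.
Hence Q is negative semidefinite.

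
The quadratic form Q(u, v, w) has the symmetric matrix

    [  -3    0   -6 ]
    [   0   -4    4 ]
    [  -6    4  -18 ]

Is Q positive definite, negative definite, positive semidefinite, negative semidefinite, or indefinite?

Leading principal minors: Δ_1 = -3, Δ_2 = 12, Δ_3 = -24.
The signs alternate starting with Δ_1 < 0, so by Sylvester's criterion Q is negative definite.

negative definite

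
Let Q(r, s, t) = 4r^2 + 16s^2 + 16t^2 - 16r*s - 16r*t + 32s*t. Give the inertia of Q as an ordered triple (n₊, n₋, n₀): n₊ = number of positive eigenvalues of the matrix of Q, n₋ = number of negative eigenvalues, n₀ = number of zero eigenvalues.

The symmetric matrix is A = [[4, -8, -8], [-8, 16, 16], [-8, 16, 16]].
Congruent diagonalization of A (simultaneous row and column reduction) yields pivots 4, 0, 0.
So there are 1 positive, 2 zero pivots.

(1, 0, 2)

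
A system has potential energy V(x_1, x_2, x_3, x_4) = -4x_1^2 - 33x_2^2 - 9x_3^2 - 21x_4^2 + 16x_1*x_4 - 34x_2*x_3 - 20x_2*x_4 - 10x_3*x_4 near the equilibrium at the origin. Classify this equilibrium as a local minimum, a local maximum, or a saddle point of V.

local maximum

The Hessian at the origin is H = [[-8, 0, 0, 16], [0, -66, -34, -20], [0, -34, -18, -10], [16, -20, -10, -42]].
Symmetric row and column elimination reduces H to a congruent diagonal form with pivots -8, -66, -16/33, -15/4.
Counting signs: 4 negative.
H is negative definite, so the origin is a strict local maximum.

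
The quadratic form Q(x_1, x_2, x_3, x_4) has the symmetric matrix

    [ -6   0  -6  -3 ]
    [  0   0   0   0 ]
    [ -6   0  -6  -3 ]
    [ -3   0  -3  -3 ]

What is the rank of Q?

2

Congruent diagonalization of A (simultaneous row and column reduction) yields pivots -6, 0, 0, -3/2.
Counting signs: 2 negative, 2 zero.
The rank is the number of nonzero pivots: 2.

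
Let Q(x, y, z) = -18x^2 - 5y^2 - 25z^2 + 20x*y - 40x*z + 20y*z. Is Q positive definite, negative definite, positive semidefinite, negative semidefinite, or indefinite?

indefinite

The associated matrix is A = [[-18, 10, -20], [10, -5, 10], [-20, 10, -25]].
Row-reducing A symmetrically gives the diagonal entries -18, 5/9, -5.
So there are 1 positive, 2 negative pivots.
Hence Q is indefinite.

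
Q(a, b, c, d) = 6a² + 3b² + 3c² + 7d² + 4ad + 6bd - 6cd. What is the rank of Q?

Write A = [[6, 0, 0, 2], [0, 3, 0, 3], [0, 0, 3, -3], [2, 3, -3, 7]].
Row-reducing A symmetrically gives the diagonal entries 6, 3, 3, 1/3.
Counting signs: 4 positive.
The rank is the number of nonzero pivots: 4.

4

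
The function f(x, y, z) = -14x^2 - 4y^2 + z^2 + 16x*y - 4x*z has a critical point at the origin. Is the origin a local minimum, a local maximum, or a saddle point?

The Hessian at the origin is H = [[-28, 16, -4], [16, -8, 0], [-4, 0, 2]].
Symmetric row and column elimination reduces H to a congruent diagonal form with pivots -28, 8/7, -2.
That gives 1 positive, 2 negative pivots.
H is indefinite, so the origin is a saddle point.

saddle point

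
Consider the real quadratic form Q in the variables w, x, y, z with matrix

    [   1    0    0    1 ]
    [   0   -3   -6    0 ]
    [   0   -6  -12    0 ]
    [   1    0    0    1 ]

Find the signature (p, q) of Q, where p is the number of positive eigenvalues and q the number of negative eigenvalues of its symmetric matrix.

(1, 1)

Symmetric row and column elimination reduces A to a congruent diagonal form with pivots 1, -3, 0, 0.
Counting signs: 1 positive, 1 negative, 2 zero.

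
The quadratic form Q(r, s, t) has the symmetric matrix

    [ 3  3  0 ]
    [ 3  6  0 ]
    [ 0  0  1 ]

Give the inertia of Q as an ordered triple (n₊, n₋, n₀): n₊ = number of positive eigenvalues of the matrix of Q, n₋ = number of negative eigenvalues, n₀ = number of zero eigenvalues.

Congruent diagonalization of A (simultaneous row and column reduction) yields pivots 3, 3, 1.
So there are 3 positive pivots.

(3, 0, 0)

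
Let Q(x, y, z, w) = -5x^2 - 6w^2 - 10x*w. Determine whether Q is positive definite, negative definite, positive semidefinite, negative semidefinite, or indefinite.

negative semidefinite

Write A = [[-5, 0, 0, -5], [0, 0, 0, 0], [0, 0, 0, 0], [-5, 0, 0, -6]].
Row-reducing A symmetrically gives the diagonal entries -5, 0, 0, -1.
That gives 2 negative, 2 zero pivots.
Hence Q is negative semidefinite.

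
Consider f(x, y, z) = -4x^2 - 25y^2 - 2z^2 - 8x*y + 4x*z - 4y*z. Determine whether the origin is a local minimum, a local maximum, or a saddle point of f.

local maximum

The Hessian at the origin is H = [[-8, -8, 4], [-8, -50, -4], [4, -4, -4]].
Row-reducing H symmetrically gives the diagonal entries -8, -42, -10/21.
That gives 3 negative pivots.
H is negative definite, so the origin is a strict local maximum.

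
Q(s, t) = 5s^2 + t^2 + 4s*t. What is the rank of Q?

2

The associated matrix is A = [[5, 2], [2, 1]].
Congruent diagonalization of A (simultaneous row and column reduction) yields pivots 5, 1/5.
So there are 2 positive pivots.
The rank is the number of nonzero pivots: 2.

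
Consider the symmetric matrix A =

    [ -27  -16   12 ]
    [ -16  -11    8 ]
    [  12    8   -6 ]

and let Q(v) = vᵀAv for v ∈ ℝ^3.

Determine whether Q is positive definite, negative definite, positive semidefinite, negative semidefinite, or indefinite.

Leading principal minors: Δ_1 = -27, Δ_2 = 41, Δ_3 = -6.
The signs alternate starting with Δ_1 < 0, so by Sylvester's criterion Q is negative definite.

negative definite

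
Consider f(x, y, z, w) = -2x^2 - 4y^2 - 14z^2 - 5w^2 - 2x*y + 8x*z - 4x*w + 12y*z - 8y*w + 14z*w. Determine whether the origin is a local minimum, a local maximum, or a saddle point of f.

local maximum

The Hessian at the origin is H = [[-4, -2, 8, -4], [-2, -8, 12, -8], [8, 12, -28, 14], [-4, -8, 14, -10]].
An LDLᵀ factorisation of H has diagonal entries -4, -7, -20/7, -3/5.
Counting signs: 4 negative.
H is negative definite, so the origin is a strict local maximum.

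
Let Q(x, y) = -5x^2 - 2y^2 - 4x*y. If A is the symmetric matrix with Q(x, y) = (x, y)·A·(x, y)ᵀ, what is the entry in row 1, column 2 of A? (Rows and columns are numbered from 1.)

The coefficient of x·y in Q is -4. For a symmetric A this equals A[1,2] + A[2,1] = 2·A[1,2].
So A[1,2] = -4/2 = -2.

-2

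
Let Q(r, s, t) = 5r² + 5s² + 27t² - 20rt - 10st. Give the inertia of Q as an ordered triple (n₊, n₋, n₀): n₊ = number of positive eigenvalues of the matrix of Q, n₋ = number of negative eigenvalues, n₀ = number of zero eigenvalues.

(3, 0, 0)

The associated matrix is A = [[5, 0, -10], [0, 5, -5], [-10, -5, 27]].
Row-reducing A symmetrically gives the diagonal entries 5, 5, 2.
That gives 3 positive pivots.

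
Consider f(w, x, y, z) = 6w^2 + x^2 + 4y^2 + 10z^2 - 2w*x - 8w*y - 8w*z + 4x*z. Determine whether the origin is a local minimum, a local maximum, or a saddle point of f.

The Hessian at the origin is H = [[12, -2, -8, -8], [-2, 2, 0, 4], [-8, 0, 8, 0], [-8, 4, 0, 20]].
Congruent diagonalization of H (simultaneous row and column reduction) yields pivots 12, 5/3, 8/5, 4.
Counting signs: 4 positive.
H is positive definite, so the origin is a strict local minimum.

local minimum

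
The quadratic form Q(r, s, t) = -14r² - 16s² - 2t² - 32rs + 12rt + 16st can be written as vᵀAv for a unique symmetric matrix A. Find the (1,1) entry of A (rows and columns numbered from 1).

-14

The coefficient of r² in Q is -14, and that is exactly A[1,1].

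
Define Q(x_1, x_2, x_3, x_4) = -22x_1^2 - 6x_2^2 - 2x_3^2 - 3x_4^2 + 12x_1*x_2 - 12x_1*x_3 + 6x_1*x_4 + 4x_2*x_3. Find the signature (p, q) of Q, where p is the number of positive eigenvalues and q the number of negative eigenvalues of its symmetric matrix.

Write A = [[-22, 6, -6, 3], [6, -6, 2, 0], [-6, 2, -2, 0], [3, 0, 0, -3]].
Row-reducing A symmetrically gives the diagonal entries -22, -48/11, -1/3, -3/4.
So there are 4 negative pivots.

(0, 4)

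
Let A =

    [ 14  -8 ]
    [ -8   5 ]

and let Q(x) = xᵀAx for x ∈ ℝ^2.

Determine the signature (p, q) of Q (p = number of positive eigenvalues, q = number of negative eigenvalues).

(2, 0)

Congruent diagonalization of A (simultaneous row and column reduction) yields pivots 14, 3/7.
Counting signs: 2 positive.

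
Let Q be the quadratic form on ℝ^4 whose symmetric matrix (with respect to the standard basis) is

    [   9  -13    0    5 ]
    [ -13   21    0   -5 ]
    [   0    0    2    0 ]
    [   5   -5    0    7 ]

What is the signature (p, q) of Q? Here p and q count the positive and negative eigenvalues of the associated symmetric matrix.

Congruent diagonalization of A (simultaneous row and column reduction) yields pivots 9, 20/9, 2, 2.
So there are 4 positive pivots.

(4, 0)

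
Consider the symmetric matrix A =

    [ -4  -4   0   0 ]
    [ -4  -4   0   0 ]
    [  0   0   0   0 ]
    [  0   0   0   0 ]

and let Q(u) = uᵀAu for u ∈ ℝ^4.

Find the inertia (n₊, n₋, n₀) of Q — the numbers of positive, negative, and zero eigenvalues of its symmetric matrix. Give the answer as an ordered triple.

(0, 1, 3)

Symmetric row and column elimination reduces A to a congruent diagonal form with pivots -4, 0, 0, 0.
That gives 1 negative, 3 zero pivots.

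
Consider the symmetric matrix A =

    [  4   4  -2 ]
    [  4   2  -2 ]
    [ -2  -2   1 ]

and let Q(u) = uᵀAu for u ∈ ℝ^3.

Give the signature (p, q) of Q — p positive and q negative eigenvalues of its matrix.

Symmetric row and column elimination reduces A to a congruent diagonal form with pivots 4, -2, 0.
That gives 1 positive, 1 negative, 1 zero pivots.

(1, 1)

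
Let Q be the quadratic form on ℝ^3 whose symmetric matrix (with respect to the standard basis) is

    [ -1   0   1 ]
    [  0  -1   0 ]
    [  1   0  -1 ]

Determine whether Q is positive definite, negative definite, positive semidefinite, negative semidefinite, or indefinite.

Row-reducing A symmetrically gives the diagonal entries -1, -1, 0.
So there are 2 negative, 1 zero pivots.
Hence Q is negative semidefinite.

negative semidefinite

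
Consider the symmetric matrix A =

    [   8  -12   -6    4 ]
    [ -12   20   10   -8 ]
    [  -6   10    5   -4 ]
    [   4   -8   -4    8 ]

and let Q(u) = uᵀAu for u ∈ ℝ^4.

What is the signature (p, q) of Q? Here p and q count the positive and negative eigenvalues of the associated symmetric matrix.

Applying the same elementary operations to the rows and columns of A produces a congruent diagonal matrix with entries 8, 2, 0, 4.
So there are 3 positive, 1 zero pivots.

(3, 0)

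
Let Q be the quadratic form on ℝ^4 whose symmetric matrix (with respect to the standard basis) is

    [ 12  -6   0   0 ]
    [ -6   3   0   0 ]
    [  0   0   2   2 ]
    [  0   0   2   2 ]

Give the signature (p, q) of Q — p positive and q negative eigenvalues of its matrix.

Row-reducing A symmetrically gives the diagonal entries 12, 0, 2, 0.
So there are 2 positive, 2 zero pivots.

(2, 0)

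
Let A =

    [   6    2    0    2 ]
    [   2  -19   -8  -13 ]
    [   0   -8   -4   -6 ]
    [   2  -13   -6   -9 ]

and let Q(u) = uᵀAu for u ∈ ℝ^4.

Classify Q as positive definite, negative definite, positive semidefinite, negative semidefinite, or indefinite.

indefinite

Congruent diagonalization of A (simultaneous row and column reduction) yields pivots 6, -59/3, -44/59, 1/11.
That gives 2 positive, 2 negative pivots.
Hence Q is indefinite.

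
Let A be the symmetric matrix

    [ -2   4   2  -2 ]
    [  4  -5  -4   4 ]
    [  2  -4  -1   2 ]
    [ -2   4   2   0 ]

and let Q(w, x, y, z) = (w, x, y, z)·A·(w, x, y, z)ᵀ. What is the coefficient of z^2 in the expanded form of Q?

The coefficient of z^2 is the diagonal entry A[4,4] = 0.

0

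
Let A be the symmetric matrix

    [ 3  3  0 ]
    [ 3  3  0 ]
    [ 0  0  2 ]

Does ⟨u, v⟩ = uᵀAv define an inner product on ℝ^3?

no

Symmetric row and column elimination reduces A to a congruent diagonal form with pivots 3, 0, 2.
Counting signs: 2 positive, 1 zero.
Hence Q is positive semidefinite.
⟨·,·⟩ is an inner product exactly when A is positive definite.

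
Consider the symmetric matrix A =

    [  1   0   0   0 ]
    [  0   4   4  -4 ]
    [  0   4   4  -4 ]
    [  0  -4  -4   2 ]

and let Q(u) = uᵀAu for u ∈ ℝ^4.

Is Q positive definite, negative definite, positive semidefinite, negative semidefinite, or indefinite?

indefinite

Congruent diagonalization of A (simultaneous row and column reduction) yields pivots 1, 4, 0, -2.
Counting signs: 2 positive, 1 negative, 1 zero.
Hence Q is indefinite.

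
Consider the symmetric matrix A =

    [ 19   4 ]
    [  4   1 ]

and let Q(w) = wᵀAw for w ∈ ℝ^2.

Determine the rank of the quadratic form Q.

2

An LDLᵀ factorisation of A has diagonal entries 19, 3/19.
So there are 2 positive pivots.
The rank is the number of nonzero pivots: 2.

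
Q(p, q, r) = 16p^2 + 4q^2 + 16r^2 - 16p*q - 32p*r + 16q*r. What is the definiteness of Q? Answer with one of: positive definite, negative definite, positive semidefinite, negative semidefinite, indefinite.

positive semidefinite

The symmetric matrix is A = [[16, -8, -16], [-8, 4, 8], [-16, 8, 16]].
Row-reducing A symmetrically gives the diagonal entries 16, 0, 0.
Counting signs: 1 positive, 2 zero.
Hence Q is positive semidefinite.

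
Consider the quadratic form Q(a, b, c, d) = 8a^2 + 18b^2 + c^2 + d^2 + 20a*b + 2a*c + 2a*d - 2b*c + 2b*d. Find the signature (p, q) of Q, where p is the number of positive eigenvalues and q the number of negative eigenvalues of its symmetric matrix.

(3, 1)

Write A = [[8, 10, 1, 1], [10, 18, -1, 1], [1, -1, 1, 0], [1, 1, 0, 1]].
Symmetric row and column elimination reduces A to a congruent diagonal form with pivots 8, 11/2, -1/22, 2.
That gives 3 positive, 1 negative pivots.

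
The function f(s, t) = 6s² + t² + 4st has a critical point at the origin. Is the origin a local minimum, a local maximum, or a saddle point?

local minimum

The Hessian at the origin is H = [[12, 4], [4, 2]].
det H = 12·2 − (4)² = 8 > 0 and H[1,1] = 12 > 0, so H is positive definite.
Therefore the origin is a local minimum.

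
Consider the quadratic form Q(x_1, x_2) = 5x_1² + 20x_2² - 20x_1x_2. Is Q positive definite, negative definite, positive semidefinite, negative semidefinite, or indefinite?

The symmetric matrix is A = [[5, -10], [-10, 20]].
Row-reducing A symmetrically gives the diagonal entries 5, 0.
So there are 1 positive, 1 zero pivots.
Hence Q is positive semidefinite.

positive semidefinite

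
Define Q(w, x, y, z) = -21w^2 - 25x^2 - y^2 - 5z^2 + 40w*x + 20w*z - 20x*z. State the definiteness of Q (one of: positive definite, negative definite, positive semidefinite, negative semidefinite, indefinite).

negative definite

Write A = [[-21, 20, 0, 10], [20, -25, 0, -10], [0, 0, -1, 0], [10, -10, 0, -5]].
Applying the same elementary operations to the rows and columns of A produces a congruent diagonal matrix with entries -21, -125/21, -1, -1/5.
So there are 4 negative pivots.
Hence Q is negative definite.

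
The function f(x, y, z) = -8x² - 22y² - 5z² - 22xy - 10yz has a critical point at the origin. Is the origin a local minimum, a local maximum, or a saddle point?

local maximum

The Hessian at the origin is H = [[-16, -22, 0], [-22, -44, -10], [0, -10, -10]].
Symmetric row and column elimination reduces H to a congruent diagonal form with pivots -16, -55/4, -30/11.
Counting signs: 3 negative.
H is negative definite, so the origin is a strict local maximum.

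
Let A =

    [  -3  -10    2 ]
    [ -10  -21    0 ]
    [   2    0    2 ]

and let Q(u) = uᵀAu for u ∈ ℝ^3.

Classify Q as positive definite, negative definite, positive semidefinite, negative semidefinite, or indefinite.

An LDLᵀ factorisation of A has diagonal entries -3, 37/3, -10/37.
Counting signs: 1 positive, 2 negative.
Hence Q is indefinite.

indefinite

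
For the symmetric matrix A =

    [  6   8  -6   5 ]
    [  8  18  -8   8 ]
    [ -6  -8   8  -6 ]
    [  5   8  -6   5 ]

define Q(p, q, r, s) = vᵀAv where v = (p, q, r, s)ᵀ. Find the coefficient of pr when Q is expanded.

-12

The coefficient of pr is A[1,3] + A[3,1] = 2·(-6) = -12.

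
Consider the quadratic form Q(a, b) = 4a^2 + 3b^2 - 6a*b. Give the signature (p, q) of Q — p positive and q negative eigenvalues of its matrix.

The associated matrix is A = [[4, -3], [-3, 3]].
Row-reducing A symmetrically gives the diagonal entries 4, 3/4.
That gives 2 positive pivots.

(2, 0)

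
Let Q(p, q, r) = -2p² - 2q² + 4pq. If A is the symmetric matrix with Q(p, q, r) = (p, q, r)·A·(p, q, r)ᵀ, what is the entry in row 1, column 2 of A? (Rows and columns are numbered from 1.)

2

The coefficient of p·q in Q is 4. For a symmetric A this equals A[1,2] + A[2,1] = 2·A[1,2].
So A[1,2] = 4/2 = 2.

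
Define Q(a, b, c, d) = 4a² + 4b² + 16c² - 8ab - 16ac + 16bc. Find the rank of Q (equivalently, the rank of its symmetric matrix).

1

Write A = [[4, -4, -8, 0], [-4, 4, 8, 0], [-8, 8, 16, 0], [0, 0, 0, 0]].
Applying the same elementary operations to the rows and columns of A produces a congruent diagonal matrix with entries 4, 0, 0, 0.
That gives 1 positive, 3 zero pivots.
The rank is the number of nonzero pivots: 1.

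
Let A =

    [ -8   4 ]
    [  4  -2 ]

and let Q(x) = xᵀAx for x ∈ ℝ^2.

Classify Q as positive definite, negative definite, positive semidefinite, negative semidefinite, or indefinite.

negative semidefinite

Applying the same elementary operations to the rows and columns of A produces a congruent diagonal matrix with entries -8, 0.
That gives 1 negative, 1 zero pivots.
Hence Q is negative semidefinite.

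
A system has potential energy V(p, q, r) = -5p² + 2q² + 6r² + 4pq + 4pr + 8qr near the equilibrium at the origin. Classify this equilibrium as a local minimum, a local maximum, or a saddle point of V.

The Hessian at the origin is H = [[-10, 4, 4], [4, 4, 8], [4, 8, 12]].
Applying the same elementary operations to the rows and columns of H produces a congruent diagonal matrix with entries -10, 28/5, -20/7.
Counting signs: 1 positive, 2 negative.
H is indefinite, so the origin is a saddle point.

saddle point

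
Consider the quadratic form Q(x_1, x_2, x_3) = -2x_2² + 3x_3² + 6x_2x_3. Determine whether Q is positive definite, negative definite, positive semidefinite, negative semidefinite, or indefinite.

indefinite

The associated matrix is A = [[0, 0, 0], [0, -2, 3], [0, 3, 3]].
Row-reducing A symmetrically gives the diagonal entries 0, -2, 15/2.
So there are 1 positive, 1 negative, 1 zero pivots.
Hence Q is indefinite.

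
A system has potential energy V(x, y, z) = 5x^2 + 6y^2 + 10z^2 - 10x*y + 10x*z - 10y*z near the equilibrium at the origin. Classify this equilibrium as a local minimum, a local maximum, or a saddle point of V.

The Hessian at the origin is H = [[10, -10, 10], [-10, 12, -10], [10, -10, 20]].
Applying the same elementary operations to the rows and columns of H produces a congruent diagonal matrix with entries 10, 2, 10.
So there are 3 positive pivots.
H is positive definite, so the origin is a strict local minimum.

local minimum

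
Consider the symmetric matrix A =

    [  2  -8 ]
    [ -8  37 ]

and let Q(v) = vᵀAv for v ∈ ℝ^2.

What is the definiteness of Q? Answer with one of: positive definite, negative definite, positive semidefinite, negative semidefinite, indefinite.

positive definite

Leading principal minors: Δ_1 = 2, Δ_2 = 10.
All leading principal minors are positive, so by Sylvester's criterion Q is positive definite.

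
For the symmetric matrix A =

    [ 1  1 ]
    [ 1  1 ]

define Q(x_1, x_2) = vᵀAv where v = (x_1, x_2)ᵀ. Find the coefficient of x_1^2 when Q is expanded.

The coefficient of x_1^2 is the diagonal entry A[1,1] = 1.

1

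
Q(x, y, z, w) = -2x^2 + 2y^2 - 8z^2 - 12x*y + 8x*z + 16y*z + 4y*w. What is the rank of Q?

The associated matrix is A = [[-2, -6, 4, 0], [-6, 2, 8, 2], [4, 8, -8, 0], [0, 2, 0, 0]].
Congruent diagonalization of A (simultaneous row and column reduction) yields pivots -2, 20, -4/5, 0.
So there are 1 positive, 2 negative, 1 zero pivots.
The rank is the number of nonzero pivots: 3.

3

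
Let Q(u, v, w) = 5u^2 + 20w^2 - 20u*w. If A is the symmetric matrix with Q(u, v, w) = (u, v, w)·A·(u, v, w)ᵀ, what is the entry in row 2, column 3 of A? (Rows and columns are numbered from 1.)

The coefficient of v·w in Q is 0. For a symmetric A this equals A[2,3] + A[3,2] = 2·A[2,3].
So A[2,3] = 0/2 = 0.

0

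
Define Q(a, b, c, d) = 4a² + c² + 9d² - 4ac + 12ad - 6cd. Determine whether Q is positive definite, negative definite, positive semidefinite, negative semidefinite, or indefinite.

positive semidefinite

Write A = [[4, 0, -2, 6], [0, 0, 0, 0], [-2, 0, 1, -3], [6, 0, -3, 9]].
Applying the same elementary operations to the rows and columns of A produces a congruent diagonal matrix with entries 4, 0, 0, 0.
That gives 1 positive, 3 zero pivots.
Hence Q is positive semidefinite.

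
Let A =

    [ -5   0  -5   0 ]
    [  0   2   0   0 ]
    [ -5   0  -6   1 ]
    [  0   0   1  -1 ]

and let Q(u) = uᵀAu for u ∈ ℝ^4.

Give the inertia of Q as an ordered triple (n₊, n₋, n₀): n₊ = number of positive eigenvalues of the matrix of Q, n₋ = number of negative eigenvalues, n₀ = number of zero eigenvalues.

(1, 2, 1)

Congruent diagonalization of A (simultaneous row and column reduction) yields pivots -5, 2, -1, 0.
That gives 1 positive, 2 negative, 1 zero pivots.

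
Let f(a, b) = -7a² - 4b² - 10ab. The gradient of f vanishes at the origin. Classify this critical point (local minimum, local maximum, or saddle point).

The Hessian at the origin is H = [[-14, -10], [-10, -8]].
det H = -14·-8 − (-10)² = 12 > 0 and H[1,1] = -14 < 0, so H is negative definite.
Therefore the origin is a local maximum.

local maximum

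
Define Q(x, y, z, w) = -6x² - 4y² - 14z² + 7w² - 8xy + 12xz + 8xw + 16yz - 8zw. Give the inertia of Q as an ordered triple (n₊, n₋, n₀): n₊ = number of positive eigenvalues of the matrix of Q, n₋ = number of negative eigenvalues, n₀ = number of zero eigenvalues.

The symmetric matrix is A = [[-6, -4, 6, 4], [-4, -4, 8, 0], [6, 8, -14, -4], [4, 0, -4, 7]].
Congruent diagonalization of A (simultaneous row and column reduction) yields pivots -6, -4/3, 4, -1.
So there are 1 positive, 3 negative pivots.

(1, 3, 0)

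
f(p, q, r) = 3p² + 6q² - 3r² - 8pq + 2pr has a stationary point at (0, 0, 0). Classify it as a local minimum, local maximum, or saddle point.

saddle point

The Hessian at the origin is H = [[6, -8, 2], [-8, 12, 0], [2, 0, -6]].
Congruent diagonalization of H (simultaneous row and column reduction) yields pivots 6, 4/3, -12.
That gives 2 positive, 1 negative pivots.
H is indefinite, so the origin is a saddle point.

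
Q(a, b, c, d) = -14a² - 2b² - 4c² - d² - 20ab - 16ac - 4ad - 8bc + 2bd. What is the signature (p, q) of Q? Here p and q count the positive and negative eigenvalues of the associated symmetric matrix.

(2, 2)

The symmetric matrix is A = [[-14, -10, -8, -2], [-10, -2, -4, 1], [-8, -4, -4, 0], [-2, 1, 0, -1]].
By Sylvester's law of inertia any congruent diagonalization of A has 2 positive, 2 negative and 0 zero entries.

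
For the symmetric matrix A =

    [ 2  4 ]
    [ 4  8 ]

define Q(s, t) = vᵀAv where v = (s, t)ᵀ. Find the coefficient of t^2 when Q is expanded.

8

The coefficient of t^2 is the diagonal entry A[2,2] = 8.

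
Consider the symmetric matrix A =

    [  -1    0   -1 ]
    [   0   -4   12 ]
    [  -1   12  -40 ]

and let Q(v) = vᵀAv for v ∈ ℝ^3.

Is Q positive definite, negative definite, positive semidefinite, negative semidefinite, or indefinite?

negative definite

Leading principal minors: Δ_1 = -1, Δ_2 = 4, Δ_3 = -12.
The signs alternate starting with Δ_1 < 0, so by Sylvester's criterion Q is negative definite.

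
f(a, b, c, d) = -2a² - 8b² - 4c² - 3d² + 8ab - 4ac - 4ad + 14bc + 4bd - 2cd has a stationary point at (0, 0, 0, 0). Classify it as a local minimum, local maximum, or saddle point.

saddle point

The Hessian at the origin is H = [[-4, 8, -4, -4], [8, -16, 14, 4], [-4, 14, -8, -2], [-4, 4, -2, -6]].
H is indefinite, so the origin is a saddle point.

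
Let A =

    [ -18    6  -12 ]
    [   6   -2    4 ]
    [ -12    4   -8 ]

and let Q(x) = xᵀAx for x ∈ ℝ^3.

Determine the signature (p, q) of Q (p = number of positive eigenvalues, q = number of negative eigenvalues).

(0, 1)

Congruent diagonalization of A (simultaneous row and column reduction) yields pivots -18, 0, 0.
Counting signs: 1 negative, 2 zero.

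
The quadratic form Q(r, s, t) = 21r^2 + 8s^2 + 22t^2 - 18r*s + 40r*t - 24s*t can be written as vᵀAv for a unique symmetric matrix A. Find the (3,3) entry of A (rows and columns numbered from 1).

22

The coefficient of t^2 in Q is 22, and that is exactly A[3,3].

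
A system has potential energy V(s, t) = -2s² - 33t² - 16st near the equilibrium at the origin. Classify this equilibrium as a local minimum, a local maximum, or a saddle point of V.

The Hessian at the origin is H = [[-4, -16], [-16, -66]].
det H = -4·-66 − (-16)² = 8 > 0 and H[1,1] = -4 < 0, so H is negative definite.
Therefore the origin is a local maximum.

local maximum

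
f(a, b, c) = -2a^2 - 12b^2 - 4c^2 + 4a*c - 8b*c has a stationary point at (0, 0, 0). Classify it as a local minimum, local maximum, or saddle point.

local maximum

The Hessian at the origin is H = [[-4, 0, 4], [0, -24, -8], [4, -8, -8]].
Symmetric row and column elimination reduces H to a congruent diagonal form with pivots -4, -24, -4/3.
So there are 3 negative pivots.
H is negative definite, so the origin is a strict local maximum.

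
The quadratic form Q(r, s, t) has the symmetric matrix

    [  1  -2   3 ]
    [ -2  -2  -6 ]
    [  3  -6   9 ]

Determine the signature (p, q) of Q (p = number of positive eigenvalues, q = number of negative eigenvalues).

Symmetric row and column elimination reduces A to a congruent diagonal form with pivots 1, -6, 0.
Counting signs: 1 positive, 1 negative, 1 zero.

(1, 1)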